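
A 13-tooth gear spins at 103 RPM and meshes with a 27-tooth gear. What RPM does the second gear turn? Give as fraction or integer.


Gear ratio: teeth_A * RPM_A = teeth_B * RPM_B
13 * 103 = 27 * RPM_B
1339 = 27 * RPM_B
RPM_B = 1339 / 27
RPM_B = 1339/27

1339/27


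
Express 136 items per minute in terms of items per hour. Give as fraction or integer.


Converting from per minute to per hour
Rate = 136 items per minute
Multiply by 60: 136 * 60
= 8160 items per hour

8160


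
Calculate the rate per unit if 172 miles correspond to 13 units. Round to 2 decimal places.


Total miles = 172
Number of units = 13
Unit rate = 172 / 13
= 13.23 miles per unit

13.23


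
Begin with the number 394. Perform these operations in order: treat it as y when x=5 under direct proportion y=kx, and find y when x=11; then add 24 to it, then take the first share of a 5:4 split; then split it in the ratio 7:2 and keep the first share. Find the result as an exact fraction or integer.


Start with 394.
Step 1: Direct prop: k = (394)/5; new y = k*11 = 394*11/5 = 4334/5
Step 2: Add 24: 4334/5+24=4454/5; split 5:4 first = 4454/5*5/9 = 4454/9
Step 3: Split 7:2, first share = 4454/9 * 7/9 = 31178/81
Final result = 31178/81

31178/81


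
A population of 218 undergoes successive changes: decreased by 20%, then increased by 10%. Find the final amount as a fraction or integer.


Start: 218
Step 1: decrease by 20% => multiply by 80/100
  218 * 80/100 = 872/5
Step 2: increase by 10% => multiply by 110/100
  872/5 * 110/100 = 4796/25
Final value = 4796/25

4796/25


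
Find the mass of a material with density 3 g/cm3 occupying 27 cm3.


Using mass = density * volume
Density = 3 g/cm3
Volume = 27 cm3
Mass = 3 * 27
= 81 g

81


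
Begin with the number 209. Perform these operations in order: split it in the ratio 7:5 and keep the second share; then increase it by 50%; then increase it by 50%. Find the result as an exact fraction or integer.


Start with 209.
Step 1: Split 7:5, second share = 209 * 5/12 = 1045/12
Step 2: Increase by 50%: 1045/12 * 150/100 = 1045/8
Step 3: Increase by 50%: 1045/8 * 150/100 = 3135/16
Final result = 3135/16

3135/16


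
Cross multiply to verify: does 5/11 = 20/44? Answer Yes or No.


Cross multiply to check 5/11 = 20/44
Left cross product: 5 * 44 = 220
Right cross product: 11 * 20 = 220
220 = 220
Equal, so proportions match => Yes

Yes


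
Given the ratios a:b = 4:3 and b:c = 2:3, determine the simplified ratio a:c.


Given a:b = 4:3 and b:c = 2:3
Make b consistent. Multiply first ratio by 2: a:b = 8:6
Multiply second ratio by 3: b:c = 6:9
Now b = 6 in both, so a:b:c = 8:6:9
Therefore a:c = 8:9
Simplify by GCD: a:c = 8:9

8:9


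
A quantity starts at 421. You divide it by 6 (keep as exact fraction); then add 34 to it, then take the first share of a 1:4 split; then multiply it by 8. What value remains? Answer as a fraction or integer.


Start with 421.
Step 1: Divide by 6: 421 / 6 = 421/6
Step 2: Add 34: 421/6+34=625/6; split 1:4 first = 625/6*1/5 = 125/6
Step 3: Multiply by 8: 125/6 * 8 = 500/3
Final result = 500/3

500/3


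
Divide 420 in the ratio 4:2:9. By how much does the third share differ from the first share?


Total parts = 4 + 2 + 9 = 15
Value per part = 420 / 15 = 28
Shares: 4*28=112, 2*28=56, 9*28=252
Third share = 252, first share = 112
Difference = |252 - 112| = 140

140


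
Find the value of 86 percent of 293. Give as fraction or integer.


Compute 86% of 293
Convert percentage: 86% = 86/100
Multiply: 293 * 86/100
= 25198/100
= 12599/50

12599/50


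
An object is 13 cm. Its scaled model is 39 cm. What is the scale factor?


Original length = 13 cm
Scaled length = 39 cm
Scale factor = 39 / 13
= 3

3


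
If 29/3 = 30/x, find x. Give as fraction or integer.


Setting up: 29/3 = 30/x
Cross multiply: 29 * x = 3 * 30
29x = 90
x = 90/29
x = 90/29

90/29


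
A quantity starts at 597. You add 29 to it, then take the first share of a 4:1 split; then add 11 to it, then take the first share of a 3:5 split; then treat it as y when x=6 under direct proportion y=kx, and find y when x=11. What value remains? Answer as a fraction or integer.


Start with 597.
Step 1: Add 29: 597+29=626; split 4:1 first = 626*4/5 = 2504/5
Step 2: Add 11: 2504/5+11=2559/5; split 3:5 first = 2559/5*3/8 = 7677/40
Step 3: Direct prop: k = (7677/40)/6; new y = k*11 = 7677/40*11/6 = 28149/80
Final result = 28149/80

28149/80


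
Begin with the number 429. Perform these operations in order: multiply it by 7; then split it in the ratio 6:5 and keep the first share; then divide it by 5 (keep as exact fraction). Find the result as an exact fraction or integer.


Start with 429.
Step 1: Multiply by 7: 429 * 7 = 3003
Step 2: Split 6:5, first share = 3003 * 6/11 = 1638
Step 3: Divide by 5: 1638 / 5 = 1638/5
Final result = 1638/5

1638/5


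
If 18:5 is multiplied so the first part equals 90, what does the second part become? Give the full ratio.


Original ratio: 18:5
First term target: 90
Scale factor = 90 / 18 = 5
Multiply second term: 5 * 5 = 25
Equivalent ratio = 90:25

90:25


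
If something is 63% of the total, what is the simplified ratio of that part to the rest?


Part = 63%, Remainder = 37%
Ratio = 63:37
GCD(63, 37) = 1
Simplify: 63:37 = 63:37

63:37


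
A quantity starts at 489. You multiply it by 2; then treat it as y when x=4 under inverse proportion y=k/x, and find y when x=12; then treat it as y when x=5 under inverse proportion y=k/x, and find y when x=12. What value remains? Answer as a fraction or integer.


Start with 489.
Step 1: Multiply by 2: 489 * 2 = 978
Step 2: Inverse prop: k = (978)*4; new y = k/12 = 978*4/12 = 326
Step 3: Inverse prop: k = (326)*5; new y = k/12 = 326*5/12 = 815/6
Final result = 815/6

815/6


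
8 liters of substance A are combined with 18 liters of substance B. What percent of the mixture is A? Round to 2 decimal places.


Volume of A = 8 L
Volume of B = 18 L
Total volume = 8 + 18 = 26 L
Percentage of A = (8/26) * 100
= 30.77%

30.77


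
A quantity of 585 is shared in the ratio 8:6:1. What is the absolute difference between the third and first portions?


Total parts = 8 + 6 + 1 = 15
Value per part = 585 / 15 = 39
Shares: 8*39=312, 6*39=234, 1*39=39
Third share = 39, first share = 312
Difference = |39 - 312| = 273

273


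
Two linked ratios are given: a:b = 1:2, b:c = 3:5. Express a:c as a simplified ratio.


Given a:b = 1:2 and b:c = 3:5
Make b consistent. Multiply first ratio by 3: a:b = 3:6
Multiply second ratio by 2: b:c = 6:10
Now b = 6 in both, so a:b:c = 3:6:10
Therefore a:c = 3:10
Simplify by GCD: a:c = 3:10

3:10


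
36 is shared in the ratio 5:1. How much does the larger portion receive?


Total parts = 5 + 1 = 6
Value per part = 36 / 6 = 6
First share = 5 * 6 = 30
Second share = 1 * 6 = 6
Larger share = 30

30


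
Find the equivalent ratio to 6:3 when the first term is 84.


Original ratio: 6:3
First term target: 84
Scale factor = 84 / 6 = 14
Multiply second term: 3 * 14 = 42
Equivalent ratio = 84:42

84:42


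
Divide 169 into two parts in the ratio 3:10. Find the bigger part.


Total parts = 3 + 10 = 13
Value per part = 169 / 13 = 13
First share = 3 * 13 = 39
Second share = 10 * 13 = 130
Larger share = 130

130


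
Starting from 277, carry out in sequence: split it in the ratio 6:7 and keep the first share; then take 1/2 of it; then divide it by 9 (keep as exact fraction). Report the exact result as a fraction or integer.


Start with 277.
Step 1: Split 6:7, first share = 277 * 6/13 = 1662/13
Step 2: Take 1/2: 1662/13 * 1/2 = 831/13
Step 3: Divide by 9: 831/13 / 9 = 277/39
Final result = 277/39

277/39


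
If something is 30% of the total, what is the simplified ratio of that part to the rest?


Part = 30%, Remainder = 70%
Ratio = 30:70
GCD(30, 70) = 10
Simplify: 3:7 = 3:7

3:7


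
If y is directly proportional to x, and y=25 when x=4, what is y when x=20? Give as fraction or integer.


Direct proportion: y = kx
Find k: k = 25/4 = 25/4
Compute y at x=20: y = 25/4 * 20
y = 125

125


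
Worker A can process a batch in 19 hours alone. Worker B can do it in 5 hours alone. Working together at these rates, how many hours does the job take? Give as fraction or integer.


Rate of A = 1/19 job per hour
Rate of B = 1/5 job per hour
Combined rate = 1/19 + 1/5
Find common denominator: (5 + 19)/(19*5) = 24/95
Combined rate = 24/95 job per hour
Time together = 1 / (24/95) = 95/24 hours

95/24


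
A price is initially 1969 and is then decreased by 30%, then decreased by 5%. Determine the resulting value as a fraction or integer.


Start: 1969
Step 1: decrease by 30% => multiply by 70/100
  1969 * 70/100 = 13783/10
Step 2: decrease by 5% => multiply by 95/100
  13783/10 * 95/100 = 261877/200
Final value = 261877/200

261877/200


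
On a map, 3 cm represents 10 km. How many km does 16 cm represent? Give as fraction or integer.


Map scale: 3 cm = 10 km
Measured distance on map = 16 cm
Set up proportion: 16 * 10 / 3
= 160 / 3
= 160/3 km

160/3


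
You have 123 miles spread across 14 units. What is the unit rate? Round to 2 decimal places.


Total miles = 123
Number of units = 14
Unit rate = 123 / 14
= 8.79 miles per unit

8.79


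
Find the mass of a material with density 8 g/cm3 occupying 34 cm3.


Using mass = density * volume
Density = 8 g/cm3
Volume = 34 cm3
Mass = 8 * 34
= 272 g

272


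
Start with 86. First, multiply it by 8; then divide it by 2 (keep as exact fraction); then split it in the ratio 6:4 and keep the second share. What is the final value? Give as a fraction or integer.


Start with 86.
Step 1: Multiply by 8: 86 * 8 = 688
Step 2: Divide by 2: 688 / 2 = 344
Step 3: Split 6:4, second share = 344 * 4/10 = 688/5
Final result = 688/5

688/5


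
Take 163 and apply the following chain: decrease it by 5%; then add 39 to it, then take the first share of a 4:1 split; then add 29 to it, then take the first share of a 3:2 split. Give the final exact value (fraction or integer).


Start with 163.
Step 1: Decrease by 5%: 163 * 95/100 = 3097/20
Step 2: Add 39: 3097/20+39=3877/20; split 4:1 first = 3877/20*4/5 = 3877/25
Step 3: Add 29: 3877/25+29=4602/25; split 3:2 first = 4602/25*3/5 = 13806/125
Final result = 13806/125

13806/125


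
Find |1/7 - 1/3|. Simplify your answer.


Simplify: 1/7 = 1/7 and 1/3 = 1/3
Find common denominator: LCD = 21
Convert: 3/21 and 7/21
Difference = |3 - 7|/21 = 4/21
Simplified = 4/21

4/21


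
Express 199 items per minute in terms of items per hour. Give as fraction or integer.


Converting from per minute to per hour
Rate = 199 items per minute
Multiply by 60: 199 * 60
= 11940 items per hour

11940


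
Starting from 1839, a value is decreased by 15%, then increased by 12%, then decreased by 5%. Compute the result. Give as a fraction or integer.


Start: 1839
Step 1: decrease by 15% => multiply by 85/100
  1839 * 85/100 = 31263/20
Step 2: increase by 12% => multiply by 112/100
  31263/20 * 112/100 = 218841/125
Step 3: decrease by 5% => multiply by 95/100
  218841/125 * 95/100 = 4157979/2500
Final value = 4157979/2500

4157979/2500


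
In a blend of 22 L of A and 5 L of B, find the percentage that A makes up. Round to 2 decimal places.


Volume of A = 22 L
Volume of B = 5 L
Total volume = 22 + 5 = 27 L
Percentage of A = (22/27) * 100
= 81.48%

81.48


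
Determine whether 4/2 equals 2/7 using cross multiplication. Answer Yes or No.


Cross multiply to check 4/2 = 2/7
Left cross product: 4 * 7 = 28
Right cross product: 2 * 2 = 4
28 != 4
Not equal, so proportions differ => No

No


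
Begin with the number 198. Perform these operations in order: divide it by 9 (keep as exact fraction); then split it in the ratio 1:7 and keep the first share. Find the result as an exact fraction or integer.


Start with 198.
Step 1: Divide by 9: 198 / 9 = 22
Step 2: Split 1:7, first share = 22 * 1/8 = 11/4
Final result = 11/4

11/4


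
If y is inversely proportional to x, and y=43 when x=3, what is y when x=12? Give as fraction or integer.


Inverse proportion: y = k/x
Find k: k = 3 * 43 = 129
Compute y at x=12: y = 129/12
y = 43/4

43/4


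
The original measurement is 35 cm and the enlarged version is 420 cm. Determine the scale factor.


Original length = 35 cm
Scaled length = 420 cm
Scale factor = 420 / 35
= 12

12


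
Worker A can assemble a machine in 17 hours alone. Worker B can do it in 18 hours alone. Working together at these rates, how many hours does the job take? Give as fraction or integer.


Rate of A = 1/17 job per hour
Rate of B = 1/18 job per hour
Combined rate = 1/17 + 1/18
Find common denominator: (18 + 17)/(17*18) = 35/306
Combined rate = 35/306 job per hour
Time together = 1 / (35/306) = 306/35 hours

306/35


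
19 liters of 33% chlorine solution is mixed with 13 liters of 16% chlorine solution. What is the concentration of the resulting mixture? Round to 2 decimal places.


Solute in mixture 1 = 33% of 19 L = 19*33/100 = 627/100 L
Solute in mixture 2 = 16% of 13 L = 13*16/100 = 52/25 L
Total solute = 627/100 + 52/25 = 167/20 L
Total volume = 19 + 13 = 32 L
Final concentration = 167/20/32 * 100 = 26.09%

26.09


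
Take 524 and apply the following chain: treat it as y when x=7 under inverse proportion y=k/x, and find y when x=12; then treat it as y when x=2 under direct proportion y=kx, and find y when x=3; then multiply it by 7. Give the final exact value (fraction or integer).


Start with 524.
Step 1: Inverse prop: k = (524)*7; new y = k/12 = 524*7/12 = 917/3
Step 2: Direct prop: k = (917/3)/2; new y = k*3 = 917/3*3/2 = 917/2
Step 3: Multiply by 7: 917/2 * 7 = 6419/2
Final result = 6419/2

6419/2


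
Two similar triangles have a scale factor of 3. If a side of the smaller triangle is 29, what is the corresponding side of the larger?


Similar triangles have proportional sides
Scale factor = 3
Smaller side = 29
Corresponding larger side = 29 * 3
= 87

87


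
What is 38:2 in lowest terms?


Find GCD(38, 2)
GCD = 2
Divide both by 2: 38/2 = 19, 2/2 = 1
Simplified ratio = 19:1

19:1


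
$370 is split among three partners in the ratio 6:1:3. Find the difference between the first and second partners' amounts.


Total parts = 6 + 1 + 3 = 10
Value per part = 370 / 10 = 37
Shares: 6*37=222, 1*37=37, 3*37=111
First share = 222, second share = 37
Difference = |222 - 37| = 185

185


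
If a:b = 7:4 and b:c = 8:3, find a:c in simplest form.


Given a:b = 7:4 and b:c = 8:3
Make b consistent. Multiply first ratio by 8: a:b = 56:32
Multiply second ratio by 4: b:c = 32:12
Now b = 32 in both, so a:b:c = 56:32:12
Therefore a:c = 56:12
Simplify by GCD: a:c = 14:3

14:3


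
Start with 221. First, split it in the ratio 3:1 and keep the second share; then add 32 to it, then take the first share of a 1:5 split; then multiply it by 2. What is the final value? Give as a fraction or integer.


Start with 221.
Step 1: Split 3:1, second share = 221 * 1/4 = 221/4
Step 2: Add 32: 221/4+32=349/4; split 1:5 first = 349/4*1/6 = 349/24
Step 3: Multiply by 2: 349/24 * 2 = 349/12
Final result = 349/12

349/12


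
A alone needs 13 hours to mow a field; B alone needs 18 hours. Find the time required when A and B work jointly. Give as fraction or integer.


Rate of A = 1/13 job per hour
Rate of B = 1/18 job per hour
Combined rate = 1/13 + 1/18
Find common denominator: (18 + 13)/(13*18) = 31/234
Combined rate = 31/234 job per hour
Time together = 1 / (31/234) = 234/31 hours

234/31


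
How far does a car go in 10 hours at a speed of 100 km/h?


Using distance = speed * time
Speed = 100 km/h
Time = 10 hours
Distance = 100 * 10
= 1000 km

1000


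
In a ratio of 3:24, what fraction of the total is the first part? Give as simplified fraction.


Total parts = 3 + 24 = 27
First part fraction = 3/27
Simplify: 3/27 = 1/9

1/9


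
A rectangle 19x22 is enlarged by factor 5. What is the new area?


Original dimensions: 19 x 22
Enlargement factor = 5
New width = 19 * 5 = 95
New height = 22 * 5 = 110
New area = 95 * 110 = 10450

10450


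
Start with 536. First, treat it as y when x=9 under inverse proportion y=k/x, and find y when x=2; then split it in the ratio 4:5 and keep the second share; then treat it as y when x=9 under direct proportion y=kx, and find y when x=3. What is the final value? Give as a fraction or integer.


Start with 536.
Step 1: Inverse prop: k = (536)*9; new y = k/2 = 536*9/2 = 2412
Step 2: Split 4:5, second share = 2412 * 5/9 = 1340
Step 3: Direct prop: k = (1340)/9; new y = k*3 = 1340*3/9 = 1340/3
Final result = 1340/3

1340/3


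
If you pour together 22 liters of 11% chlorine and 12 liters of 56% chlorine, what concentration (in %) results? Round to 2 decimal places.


Solute in mixture 1 = 11% of 22 L = 22*11/100 = 121/50 L
Solute in mixture 2 = 56% of 12 L = 12*56/100 = 168/25 L
Total solute = 121/50 + 168/25 = 457/50 L
Total volume = 22 + 12 = 34 L
Final concentration = 457/50/34 * 100 = 26.88%

26.88


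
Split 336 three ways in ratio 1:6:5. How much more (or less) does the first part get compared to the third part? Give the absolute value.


Total parts = 1 + 6 + 5 = 12
Value per part = 336 / 12 = 28
Shares: 1*28=28, 6*28=168, 5*28=140
First share = 28, third share = 140
Difference = |28 - 140| = 112

112


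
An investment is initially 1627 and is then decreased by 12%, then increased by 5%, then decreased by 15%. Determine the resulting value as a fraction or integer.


Start: 1627
Step 1: decrease by 12% => multiply by 88/100
  1627 * 88/100 = 35794/25
Step 2: increase by 5% => multiply by 105/100
  35794/25 * 105/100 = 375837/250
Step 3: decrease by 15% => multiply by 85/100
  375837/250 * 85/100 = 6389229/5000
Final value = 6389229/5000

6389229/5000


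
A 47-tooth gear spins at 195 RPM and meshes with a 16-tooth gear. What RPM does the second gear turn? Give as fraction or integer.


Gear ratio: teeth_A * RPM_A = teeth_B * RPM_B
47 * 195 = 16 * RPM_B
9165 = 16 * RPM_B
RPM_B = 9165 / 16
RPM_B = 9165/16

9165/16


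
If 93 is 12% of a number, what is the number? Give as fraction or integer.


Given: 93 is 12% of the whole
Set up: 93 = 12/100 * whole
whole = 93 * 100 / 12
whole = 9300 / 12
whole = 775

775


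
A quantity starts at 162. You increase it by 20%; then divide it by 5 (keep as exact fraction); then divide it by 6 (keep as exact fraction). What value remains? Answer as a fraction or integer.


Start with 162.
Step 1: Increase by 20%: 162 * 120/100 = 972/5
Step 2: Divide by 5: 972/5 / 5 = 972/25
Step 3: Divide by 6: 972/25 / 6 = 162/25
Final result = 162/25

162/25


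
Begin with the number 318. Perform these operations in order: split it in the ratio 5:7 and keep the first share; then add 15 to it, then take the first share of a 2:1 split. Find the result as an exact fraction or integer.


Start with 318.
Step 1: Split 5:7, first share = 318 * 5/12 = 265/2
Step 2: Add 15: 265/2+15=295/2; split 2:1 first = 295/2*2/3 = 295/3
Final result = 295/3

295/3


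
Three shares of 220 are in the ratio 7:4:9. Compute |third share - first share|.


Total parts = 7 + 4 + 9 = 20
Value per part = 220 / 20 = 11
Shares: 7*11=77, 4*11=44, 9*11=99
Third share = 99, first share = 77
Difference = |99 - 77| = 22

22


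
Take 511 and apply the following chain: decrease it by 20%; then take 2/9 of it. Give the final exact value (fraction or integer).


Start with 511.
Step 1: Decrease by 20%: 511 * 80/100 = 2044/5
Step 2: Take 2/9: 2044/5 * 2/9 = 4088/45
Final result = 4088/45

4088/45


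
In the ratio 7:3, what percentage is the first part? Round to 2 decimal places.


Total parts = 7 + 3 = 10
First part fraction = 7/10
Percentage = (7/10) * 100
= 0.7 * 100
= 70.00%

70.00


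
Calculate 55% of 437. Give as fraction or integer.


Compute 55% of 437
Convert percentage: 55% = 55/100
Multiply: 437 * 55/100
= 24035/100
= 4807/20

4807/20


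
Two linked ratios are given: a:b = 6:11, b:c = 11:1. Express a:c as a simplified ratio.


Given a:b = 6:11 and b:c = 11:1
Make b consistent. Multiply first ratio by 11: a:b = 66:121
Multiply second ratio by 11: b:c = 121:11
Now b = 121 in both, so a:b:c = 66:121:11
Therefore a:c = 66:11
Simplify by GCD: a:c = 6:1

6:1


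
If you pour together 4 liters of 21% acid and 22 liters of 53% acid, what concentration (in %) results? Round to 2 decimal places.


Solute in mixture 1 = 21% of 4 L = 4*21/100 = 21/25 L
Solute in mixture 2 = 53% of 22 L = 22*53/100 = 583/50 L
Total solute = 21/25 + 583/50 = 25/2 L
Total volume = 4 + 22 = 26 L
Final concentration = 25/2/26 * 100 = 48.08%

48.08


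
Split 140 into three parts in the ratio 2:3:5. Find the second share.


Ratio = 2:3:5
Total parts = 2 + 3 + 5 = 10
Value per part = 140 / 10 = 14
First share = 2 * 14 = 28
Middle share = 3 * 14 = 42
Third share = 5 * 14 = 70

42


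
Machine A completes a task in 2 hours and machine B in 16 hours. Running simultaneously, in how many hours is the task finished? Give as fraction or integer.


Rate of A = 1/2 job per hour
Rate of B = 1/16 job per hour
Combined rate = 1/2 + 1/16
Find common denominator: (16 + 2)/(2*16) = 18/32
Combined rate = 9/16 job per hour
Time together = 1 / (9/16) = 16/9 hours

16/9


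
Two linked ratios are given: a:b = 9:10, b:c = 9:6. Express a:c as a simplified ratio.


Given a:b = 9:10 and b:c = 9:6
Make b consistent. Multiply first ratio by 9: a:b = 81:90
Multiply second ratio by 10: b:c = 90:60
Now b = 90 in both, so a:b:c = 81:90:60
Therefore a:c = 81:60
Simplify by GCD: a:c = 27:20

27:20


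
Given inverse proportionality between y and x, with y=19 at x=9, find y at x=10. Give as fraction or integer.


Inverse proportion: y = k/x
Find k: k = 9 * 19 = 171
Compute y at x=10: y = 171/10
y = 171/10

171/10


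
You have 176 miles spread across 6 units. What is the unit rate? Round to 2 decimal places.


Total miles = 176
Number of units = 6
Unit rate = 176 / 6
= 29.33 miles per unit

29.33


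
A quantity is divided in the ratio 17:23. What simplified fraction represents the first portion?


Total parts = 17 + 23 = 40
First part fraction = 17/40
Simplify: 17/40 = 17/40

17/40


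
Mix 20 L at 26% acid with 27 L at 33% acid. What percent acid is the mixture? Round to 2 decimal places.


Solute in mixture 1 = 26% of 20 L = 20*26/100 = 26/5 L
Solute in mixture 2 = 33% of 27 L = 27*33/100 = 891/100 L
Total solute = 26/5 + 891/100 = 1411/100 L
Total volume = 20 + 27 = 47 L
Final concentration = 1411/100/47 * 100 = 30.02%

30.02


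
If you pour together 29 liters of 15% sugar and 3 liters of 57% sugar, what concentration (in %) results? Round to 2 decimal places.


Solute in mixture 1 = 15% of 29 L = 29*15/100 = 87/20 L
Solute in mixture 2 = 57% of 3 L = 3*57/100 = 171/100 L
Total solute = 87/20 + 171/100 = 303/50 L
Total volume = 29 + 3 = 32 L
Final concentration = 303/50/32 * 100 = 18.94%

18.94


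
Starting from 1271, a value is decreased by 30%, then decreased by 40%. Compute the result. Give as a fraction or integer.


Start: 1271
Step 1: decrease by 30% => multiply by 70/100
  1271 * 70/100 = 8897/10
Step 2: decrease by 40% => multiply by 60/100
  8897/10 * 60/100 = 26691/50
Final value = 26691/50

26691/50


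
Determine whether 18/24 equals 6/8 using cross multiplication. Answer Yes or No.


Cross multiply to check 18/24 = 6/8
Left cross product: 18 * 8 = 144
Right cross product: 24 * 6 = 144
144 = 144
Equal, so proportions match => Yes

Yes


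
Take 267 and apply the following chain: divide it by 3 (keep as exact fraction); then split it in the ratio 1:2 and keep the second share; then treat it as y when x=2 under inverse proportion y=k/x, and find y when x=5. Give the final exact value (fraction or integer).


Start with 267.
Step 1: Divide by 3: 267 / 3 = 89
Step 2: Split 1:2, second share = 89 * 2/3 = 178/3
Step 3: Inverse prop: k = (178/3)*2; new y = k/5 = 178/3*2/5 = 356/15
Final result = 356/15

356/15


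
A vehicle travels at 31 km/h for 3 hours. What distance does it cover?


Using distance = speed * time
Speed = 31 km/h
Time = 3 hours
Distance = 31 * 3
= 93 km

93


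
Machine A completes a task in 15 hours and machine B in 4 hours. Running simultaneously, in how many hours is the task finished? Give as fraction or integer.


Rate of A = 1/15 job per hour
Rate of B = 1/4 job per hour
Combined rate = 1/15 + 1/4
Find common denominator: (4 + 15)/(15*4) = 19/60
Combined rate = 19/60 job per hour
Time together = 1 / (19/60) = 60/19 hours

60/19


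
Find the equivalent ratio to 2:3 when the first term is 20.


Original ratio: 2:3
First term target: 20
Scale factor = 20 / 2 = 10
Multiply second term: 3 * 10 = 30
Equivalent ratio = 20:30

20:30


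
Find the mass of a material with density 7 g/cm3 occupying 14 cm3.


Using mass = density * volume
Density = 7 g/cm3
Volume = 14 cm3
Mass = 7 * 14
= 98 g

98


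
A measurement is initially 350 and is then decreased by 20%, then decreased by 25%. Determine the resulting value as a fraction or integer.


Start: 350
Step 1: decrease by 20% => multiply by 80/100
  350 * 80/100 = 280
Step 2: decrease by 25% => multiply by 75/100
  280 * 75/100 = 210
Final value = 210

210


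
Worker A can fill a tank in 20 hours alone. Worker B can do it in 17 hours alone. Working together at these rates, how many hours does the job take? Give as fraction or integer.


Rate of A = 1/20 job per hour
Rate of B = 1/17 job per hour
Combined rate = 1/20 + 1/17
Find common denominator: (17 + 20)/(20*17) = 37/340
Combined rate = 37/340 job per hour
Time together = 1 / (37/340) = 340/37 hours

340/37


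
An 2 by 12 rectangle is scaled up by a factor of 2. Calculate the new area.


Original dimensions: 2 x 12
Enlargement factor = 2
New width = 2 * 2 = 4
New height = 12 * 2 = 24
New area = 4 * 24 = 96

96


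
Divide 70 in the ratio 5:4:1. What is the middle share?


Ratio = 5:4:1
Total parts = 5 + 4 + 1 = 10
Value per part = 70 / 10 = 7
First share = 5 * 7 = 35
Middle share = 4 * 7 = 28
Third share = 1 * 7 = 7

28


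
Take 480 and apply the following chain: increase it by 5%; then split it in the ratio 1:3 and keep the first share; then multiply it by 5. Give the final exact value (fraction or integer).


Start with 480.
Step 1: Increase by 5%: 480 * 105/100 = 504
Step 2: Split 1:3, first share = 504 * 1/4 = 126
Step 3: Multiply by 5: 126 * 5 = 630
Final result = 630

630


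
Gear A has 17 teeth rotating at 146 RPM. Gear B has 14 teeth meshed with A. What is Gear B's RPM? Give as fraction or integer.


Gear ratio: teeth_A * RPM_A = teeth_B * RPM_B
17 * 146 = 14 * RPM_B
2482 = 14 * RPM_B
RPM_B = 2482 / 14
RPM_B = 1241/7

1241/7


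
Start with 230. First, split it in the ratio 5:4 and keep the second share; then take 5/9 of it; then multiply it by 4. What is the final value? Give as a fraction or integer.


Start with 230.
Step 1: Split 5:4, second share = 230 * 4/9 = 920/9
Step 2: Take 5/9: 920/9 * 5/9 = 4600/81
Step 3: Multiply by 4: 4600/81 * 4 = 18400/81
Final result = 18400/81

18400/81


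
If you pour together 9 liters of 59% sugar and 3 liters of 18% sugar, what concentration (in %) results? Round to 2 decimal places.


Solute in mixture 1 = 59% of 9 L = 9*59/100 = 531/100 L
Solute in mixture 2 = 18% of 3 L = 3*18/100 = 27/50 L
Total solute = 531/100 + 27/50 = 117/20 L
Total volume = 9 + 3 = 12 L
Final concentration = 117/20/12 * 100 = 48.75%

48.75


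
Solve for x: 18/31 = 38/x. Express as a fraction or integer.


Setting up: 18/31 = 38/x
Cross multiply: 18 * x = 31 * 38
18x = 1178
x = 1178/18
x = 589/9

589/9


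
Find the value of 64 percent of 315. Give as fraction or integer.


Compute 64% of 315
Convert percentage: 64% = 64/100
Multiply: 315 * 64/100
= 20160/100
= 1008/5

1008/5


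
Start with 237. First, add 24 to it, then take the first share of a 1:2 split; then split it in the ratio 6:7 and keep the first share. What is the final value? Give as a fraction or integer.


Start with 237.
Step 1: Add 24: 237+24=261; split 1:2 first = 261*1/3 = 87
Step 2: Split 6:7, first share = 87 * 6/13 = 522/13
Final result = 522/13

522/13


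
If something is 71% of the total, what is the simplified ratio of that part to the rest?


Part = 71%, Remainder = 29%
Ratio = 71:29
GCD(71, 29) = 1
Simplify: 71:29 = 71:29

71:29


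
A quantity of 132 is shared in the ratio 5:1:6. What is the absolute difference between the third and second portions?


Total parts = 5 + 1 + 6 = 12
Value per part = 132 / 12 = 11
Shares: 5*11=55, 1*11=11, 6*11=66
Third share = 66, second share = 11
Difference = |66 - 11| = 55

55


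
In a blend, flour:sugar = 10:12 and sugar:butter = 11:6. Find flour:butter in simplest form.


Given a:b = 10:12 and b:c = 11:6
Make b consistent. Multiply first ratio by 11: a:b = 110:132
Multiply second ratio by 12: b:c = 132:72
Now b = 132 in both, so a:b:c = 110:132:72
Therefore a:c = 110:72
Simplify by GCD: a:c = 55:36

55:36


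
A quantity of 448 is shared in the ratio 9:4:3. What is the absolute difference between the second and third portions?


Total parts = 9 + 4 + 3 = 16
Value per part = 448 / 16 = 28
Shares: 9*28=252, 4*28=112, 3*28=84
Second share = 112, third share = 84
Difference = |112 - 84| = 28

28


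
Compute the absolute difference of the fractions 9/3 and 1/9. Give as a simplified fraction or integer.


Simplify: 9/3 = 3 and 1/9 = 1/9
Find common denominator: LCD = 9
Convert: 27/9 and 1/9
Difference = |27 - 1|/9 = 26/9
Simplified = 26/9

26/9


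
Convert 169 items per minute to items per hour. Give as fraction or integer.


Converting from per minute to per hour
Rate = 169 items per minute
Multiply by 60: 169 * 60
= 10140 items per hour

10140


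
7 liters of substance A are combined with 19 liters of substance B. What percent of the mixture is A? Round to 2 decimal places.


Volume of A = 7 L
Volume of B = 19 L
Total volume = 7 + 19 = 26 L
Percentage of A = (7/26) * 100
= 26.92%

26.92


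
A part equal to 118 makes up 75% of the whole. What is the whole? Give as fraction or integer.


Given: 118 is 75% of the whole
Set up: 118 = 75/100 * whole
whole = 118 * 100 / 75
whole = 11800 / 75
whole = 472/3

472/3


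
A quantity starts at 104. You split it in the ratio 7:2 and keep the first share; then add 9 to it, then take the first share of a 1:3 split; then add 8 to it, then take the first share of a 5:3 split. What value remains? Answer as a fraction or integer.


Start with 104.
Step 1: Split 7:2, first share = 104 * 7/9 = 728/9
Step 2: Add 9: 728/9+9=809/9; split 1:3 first = 809/9*1/4 = 809/36
Step 3: Add 8: 809/36+8=1097/36; split 5:3 first = 1097/36*5/8 = 5485/288
Final result = 5485/288

5485/288


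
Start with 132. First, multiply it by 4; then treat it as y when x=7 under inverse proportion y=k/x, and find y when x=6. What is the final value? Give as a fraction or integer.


Start with 132.
Step 1: Multiply by 4: 132 * 4 = 528
Step 2: Inverse prop: k = (528)*7; new y = k/6 = 528*7/6 = 616
Final result = 616

616


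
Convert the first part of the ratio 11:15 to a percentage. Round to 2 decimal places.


Total parts = 11 + 15 = 26
First part fraction = 11/26
Percentage = (11/26) * 100
= 0.423077 * 100
= 42.31%

42.31


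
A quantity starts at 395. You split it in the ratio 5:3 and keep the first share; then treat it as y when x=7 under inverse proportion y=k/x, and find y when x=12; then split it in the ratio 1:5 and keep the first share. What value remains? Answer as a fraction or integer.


Start with 395.
Step 1: Split 5:3, first share = 395 * 5/8 = 1975/8
Step 2: Inverse prop: k = (1975/8)*7; new y = k/12 = 1975/8*7/12 = 13825/96
Step 3: Split 1:5, first share = 13825/96 * 1/6 = 13825/576
Final result = 13825/576

13825/576


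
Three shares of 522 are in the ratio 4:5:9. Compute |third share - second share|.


Total parts = 4 + 5 + 9 = 18
Value per part = 522 / 18 = 29
Shares: 4*29=116, 5*29=145, 9*29=261
Third share = 261, second share = 145
Difference = |261 - 145| = 116

116


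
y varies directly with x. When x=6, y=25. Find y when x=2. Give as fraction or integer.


Direct proportion: y = kx
Find k: k = 25/6 = 25/6
Compute y at x=2: y = 25/6 * 2
y = 25/3

25/3


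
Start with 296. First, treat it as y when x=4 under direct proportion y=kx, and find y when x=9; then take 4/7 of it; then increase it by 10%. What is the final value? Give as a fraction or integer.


Start with 296.
Step 1: Direct prop: k = (296)/4; new y = k*9 = 296*9/4 = 666
Step 2: Take 4/7: 666 * 4/7 = 2664/7
Step 3: Increase by 10%: 2664/7 * 110/100 = 14652/35
Final result = 14652/35

14652/35


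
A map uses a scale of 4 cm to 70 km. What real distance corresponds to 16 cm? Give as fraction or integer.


Map scale: 4 cm = 70 km
Measured distance on map = 16 cm
Set up proportion: 16 * 70 / 4
= 1120 / 4
= 280 km

280


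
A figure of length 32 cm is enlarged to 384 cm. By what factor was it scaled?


Original length = 32 cm
Scaled length = 384 cm
Scale factor = 384 / 32
= 12

12


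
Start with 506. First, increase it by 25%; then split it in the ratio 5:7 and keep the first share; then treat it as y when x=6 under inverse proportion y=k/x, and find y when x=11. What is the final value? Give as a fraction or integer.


Start with 506.
Step 1: Increase by 25%: 506 * 125/100 = 1265/2
Step 2: Split 5:7, first share = 1265/2 * 5/12 = 6325/24
Step 3: Inverse prop: k = (6325/24)*6; new y = k/11 = 6325/24*6/11 = 575/4
Final result = 575/4

575/4


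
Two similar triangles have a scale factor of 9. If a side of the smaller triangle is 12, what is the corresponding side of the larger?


Similar triangles have proportional sides
Scale factor = 9
Smaller side = 12
Corresponding larger side = 12 * 9
= 108

108


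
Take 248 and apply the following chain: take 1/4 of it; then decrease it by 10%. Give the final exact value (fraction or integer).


Start with 248.
Step 1: Take 1/4: 248 * 1/4 = 62
Step 2: Decrease by 10%: 62 * 90/100 = 279/5
Final result = 279/5

279/5


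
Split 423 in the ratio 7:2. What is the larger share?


Total parts = 7 + 2 = 9
Value per part = 423 / 9 = 47
First share = 7 * 47 = 329
Second share = 2 * 47 = 94
Larger share = 329

329


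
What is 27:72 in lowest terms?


Find GCD(27, 72)
GCD = 9
Divide both by 9: 27/9 = 3, 72/9 = 8
Simplified ratio = 3:8

3:8


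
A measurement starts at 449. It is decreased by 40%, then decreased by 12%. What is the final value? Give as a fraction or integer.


Start: 449
Step 1: decrease by 40% => multiply by 60/100
  449 * 60/100 = 1347/5
Step 2: decrease by 12% => multiply by 88/100
  1347/5 * 88/100 = 29634/125
Final value = 29634/125

29634/125


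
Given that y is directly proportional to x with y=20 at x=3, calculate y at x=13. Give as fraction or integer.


Direct proportion: y = kx
Find k: k = 20/3 = 20/3
Compute y at x=13: y = 20/3 * 13
y = 260/3

260/3


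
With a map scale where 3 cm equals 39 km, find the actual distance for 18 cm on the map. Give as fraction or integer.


Map scale: 3 cm = 39 km
Measured distance on map = 18 cm
Set up proportion: 18 * 39 / 3
= 702 / 3
= 234 km

234


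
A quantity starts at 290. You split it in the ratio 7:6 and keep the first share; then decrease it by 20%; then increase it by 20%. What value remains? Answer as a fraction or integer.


Start with 290.
Step 1: Split 7:6, first share = 290 * 7/13 = 2030/13
Step 2: Decrease by 20%: 2030/13 * 80/100 = 1624/13
Step 3: Increase by 20%: 1624/13 * 120/100 = 9744/65
Final result = 9744/65

9744/65


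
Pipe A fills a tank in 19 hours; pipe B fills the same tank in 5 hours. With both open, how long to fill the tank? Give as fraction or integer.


Rate of A = 1/19 job per hour
Rate of B = 1/5 job per hour
Combined rate = 1/19 + 1/5
Find common denominator: (5 + 19)/(19*5) = 24/95
Combined rate = 24/95 job per hour
Time together = 1 / (24/95) = 95/24 hours

95/24


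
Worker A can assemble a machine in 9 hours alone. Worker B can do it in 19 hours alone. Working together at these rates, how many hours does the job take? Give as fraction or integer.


Rate of A = 1/9 job per hour
Rate of B = 1/19 job per hour
Combined rate = 1/9 + 1/19
Find common denominator: (19 + 9)/(9*19) = 28/171
Combined rate = 28/171 job per hour
Time together = 1 / (28/171) = 171/28 hours

171/28


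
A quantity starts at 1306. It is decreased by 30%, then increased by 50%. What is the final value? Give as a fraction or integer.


Start: 1306
Step 1: decrease by 30% => multiply by 70/100
  1306 * 70/100 = 4571/5
Step 2: increase by 50% => multiply by 150/100
  4571/5 * 150/100 = 13713/10
Final value = 13713/10

13713/10


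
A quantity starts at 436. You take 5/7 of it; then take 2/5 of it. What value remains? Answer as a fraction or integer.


Start with 436.
Step 1: Take 5/7: 436 * 5/7 = 2180/7
Step 2: Take 2/5: 2180/7 * 2/5 = 872/7
Final result = 872/7

872/7


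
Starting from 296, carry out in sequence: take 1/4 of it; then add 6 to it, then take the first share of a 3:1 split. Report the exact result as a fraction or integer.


Start with 296.
Step 1: Take 1/4: 296 * 1/4 = 74
Step 2: Add 6: 74+6=80; split 3:1 first = 80*3/4 = 60
Final result = 60

60


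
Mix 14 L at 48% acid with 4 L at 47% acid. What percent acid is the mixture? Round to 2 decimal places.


Solute in mixture 1 = 48% of 14 L = 14*48/100 = 168/25 L
Solute in mixture 2 = 47% of 4 L = 4*47/100 = 47/25 L
Total solute = 168/25 + 47/25 = 43/5 L
Total volume = 14 + 4 = 18 L
Final concentration = 43/5/18 * 100 = 47.78%

47.78


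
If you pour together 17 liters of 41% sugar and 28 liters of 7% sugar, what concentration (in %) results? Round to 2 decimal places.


Solute in mixture 1 = 41% of 17 L = 17*41/100 = 697/100 L
Solute in mixture 2 = 7% of 28 L = 28*7/100 = 49/25 L
Total solute = 697/100 + 49/25 = 893/100 L
Total volume = 17 + 28 = 45 L
Final concentration = 893/100/45 * 100 = 19.84%

19.84


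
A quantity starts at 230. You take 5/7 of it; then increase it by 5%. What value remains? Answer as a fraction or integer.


Start with 230.
Step 1: Take 5/7: 230 * 5/7 = 1150/7
Step 2: Increase by 5%: 1150/7 * 105/100 = 345/2
Final result = 345/2

345/2


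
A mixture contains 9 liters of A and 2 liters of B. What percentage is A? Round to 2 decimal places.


Volume of A = 9 L
Volume of B = 2 L
Total volume = 9 + 2 = 11 L
Percentage of A = (9/11) * 100
= 81.82%

81.82


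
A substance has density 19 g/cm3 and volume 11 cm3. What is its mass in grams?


Using mass = density * volume
Density = 19 g/cm3
Volume = 11 cm3
Mass = 19 * 11
= 209 g

209


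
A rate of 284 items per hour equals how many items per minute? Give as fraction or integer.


Converting from per hour to per minute
Rate = 284 items per hour
Divide by 60: 284/60
= 71/15 items per minute

71/15


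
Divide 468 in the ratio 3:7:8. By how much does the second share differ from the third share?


Total parts = 3 + 7 + 8 = 18
Value per part = 468 / 18 = 26
Shares: 3*26=78, 7*26=182, 8*26=208
Second share = 182, third share = 208
Difference = |182 - 208| = 26

26


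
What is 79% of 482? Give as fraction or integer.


Compute 79% of 482
Convert percentage: 79% = 79/100
Multiply: 482 * 79/100
= 38078/100
= 19039/50

19039/50


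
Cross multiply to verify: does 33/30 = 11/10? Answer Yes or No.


Cross multiply to check 33/30 = 11/10
Left cross product: 33 * 10 = 330
Right cross product: 30 * 11 = 330
330 = 330
Equal, so proportions match => Yes

Yes


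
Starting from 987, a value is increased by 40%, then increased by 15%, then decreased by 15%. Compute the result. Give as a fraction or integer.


Start: 987
Step 1: increase by 40% => multiply by 140/100
  987 * 140/100 = 6909/5
Step 2: increase by 15% => multiply by 115/100
  6909/5 * 115/100 = 158907/100
Step 3: decrease by 15% => multiply by 85/100
  158907/100 * 85/100 = 2701419/2000
Final value = 2701419/2000

2701419/2000
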